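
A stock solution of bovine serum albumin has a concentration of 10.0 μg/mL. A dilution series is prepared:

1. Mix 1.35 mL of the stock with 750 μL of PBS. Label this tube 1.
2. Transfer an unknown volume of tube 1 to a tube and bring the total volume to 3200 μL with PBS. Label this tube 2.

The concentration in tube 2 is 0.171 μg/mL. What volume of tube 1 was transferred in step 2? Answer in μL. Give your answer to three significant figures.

Step 1: 1.35 mL + 750 μL = 2.1 mL total → factor 2.1/1.35 = 1.5556
Step 2: v brought to 3200 μL → factor = 3200 μL/v
Product of known-step factors = 1.5556
Overall factor = 10.0 μg/mL / (0.171 μg/mL) = 58.48
Step-2 factor = 58.48 / 1.5556 = 37.594
v = 3200 μL / 37.594 = 85.1 μL

85.1 μL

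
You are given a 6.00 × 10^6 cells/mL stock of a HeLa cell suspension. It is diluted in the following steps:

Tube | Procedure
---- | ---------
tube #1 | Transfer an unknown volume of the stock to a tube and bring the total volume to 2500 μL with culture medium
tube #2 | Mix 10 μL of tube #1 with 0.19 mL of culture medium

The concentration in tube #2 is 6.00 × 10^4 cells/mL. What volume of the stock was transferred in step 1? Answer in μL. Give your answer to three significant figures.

Step 1: v brought to 2500 μL → factor = 2500 μL/v
Step 2: 10 μL + 0.19 mL = 200 μL total → factor 200/10 = 20
Product of known-step factors = 20
Overall factor = 6.00 × 10^6 cells/mL / (6.00 × 10^4 cells/mL) = 100
Step-1 factor = 100 / 20 = 5
v = 2500 μL / 5 = 500 μL

500 μL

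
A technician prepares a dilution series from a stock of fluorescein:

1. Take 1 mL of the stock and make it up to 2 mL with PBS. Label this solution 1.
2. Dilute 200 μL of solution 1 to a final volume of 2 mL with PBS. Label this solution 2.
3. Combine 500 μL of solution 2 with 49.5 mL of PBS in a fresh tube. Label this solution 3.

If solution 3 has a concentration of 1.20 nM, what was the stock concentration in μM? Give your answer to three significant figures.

Step 1: 1 mL brought to 2 mL → factor 2/1 = 2
Step 2: 200 μL brought to 2 mL → factor 2000/200 = 10
Step 3: 500 μL + 49.5 mL = 50000 μL total → factor 50000/500 = 100
Overall dilution factor = 2 × 10 × 100 = 2000
Stock = 1.20 nM × 2000 = 2400 nM = 2.40 μM

2.40 μM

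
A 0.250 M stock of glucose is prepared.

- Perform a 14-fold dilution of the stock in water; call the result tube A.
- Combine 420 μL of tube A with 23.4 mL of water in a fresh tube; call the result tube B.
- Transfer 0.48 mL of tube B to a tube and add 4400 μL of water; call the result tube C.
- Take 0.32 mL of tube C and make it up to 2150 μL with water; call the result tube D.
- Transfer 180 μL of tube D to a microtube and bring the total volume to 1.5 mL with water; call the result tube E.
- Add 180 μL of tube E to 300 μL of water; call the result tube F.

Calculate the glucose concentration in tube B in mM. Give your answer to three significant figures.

Step 1: 14-fold → factor 14
Step 2: 420 μL + 23.4 mL = 23820 μL total → factor 23820/420 = 56.714
Dilution factor through tube B = 14 × 56.714 = 794
[tube B] = 0.250 M / 794 = 0.0003149 M = 0.315 mM

0.315 mM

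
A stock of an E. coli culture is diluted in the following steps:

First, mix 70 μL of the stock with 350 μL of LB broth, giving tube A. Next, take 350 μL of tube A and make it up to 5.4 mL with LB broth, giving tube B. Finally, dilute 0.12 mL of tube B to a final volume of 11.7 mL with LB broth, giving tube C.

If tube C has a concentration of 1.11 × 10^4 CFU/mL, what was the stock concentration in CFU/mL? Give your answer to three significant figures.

Step 1: 70 μL + 350 μL = 420 μL total → factor 420/70 = 6
Step 2: 350 μL brought to 5.4 mL → factor 5400/350 = 15.429
Step 3: 0.12 mL brought to 11.7 mL → factor 11.7/0.12 = 97.5
Overall dilution factor = 6 × 15.429 × 97.5 = 9025.7
Stock = 1.11 × 10^4 CFU/mL × 9025.7 = 1.00 × 10^8 CFU/mL

1.00 × 10^8 CFU/mL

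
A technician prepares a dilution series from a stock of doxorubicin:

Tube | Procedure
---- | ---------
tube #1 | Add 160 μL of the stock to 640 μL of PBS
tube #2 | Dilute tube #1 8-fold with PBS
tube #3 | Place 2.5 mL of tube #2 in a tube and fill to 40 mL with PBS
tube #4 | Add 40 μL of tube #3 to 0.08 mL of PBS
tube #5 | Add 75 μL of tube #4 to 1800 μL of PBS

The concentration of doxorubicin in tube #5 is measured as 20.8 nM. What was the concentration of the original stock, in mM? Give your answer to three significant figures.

0.998 mM

Step 1: 160 μL + 640 μL = 800 μL total → factor 800/160 = 5
Step 2: 8-fold → factor 8
Step 3: 2.5 mL brought to 40 mL → factor 40/2.5 = 16
Step 4: 40 μL + 0.08 mL = 120 μL total → factor 120/40 = 3
Step 5: 75 μL + 1800 μL = 1875 μL total → factor 1875/75 = 25
Overall dilution factor = 5 × 8 × 16 × 3 × 25 = 48000
Stock = 20.8 nM × 48000 = 9.984 × 10^5 nM = 0.998 mM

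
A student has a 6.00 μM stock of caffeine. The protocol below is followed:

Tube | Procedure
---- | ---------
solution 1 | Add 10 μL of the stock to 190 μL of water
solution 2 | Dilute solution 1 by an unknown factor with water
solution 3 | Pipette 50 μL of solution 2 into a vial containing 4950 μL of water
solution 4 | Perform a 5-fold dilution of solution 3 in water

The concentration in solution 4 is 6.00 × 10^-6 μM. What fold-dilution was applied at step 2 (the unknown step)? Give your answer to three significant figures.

Step 1: 10 μL + 190 μL = 200 μL total → factor 200/10 = 20
Step 2: unknown factor x
Step 3: 50 μL + 4950 μL = 5000 μL total → factor 5000/50 = 100
Step 4: 5-fold → factor 5
Product of known-step factors = 10000
Overall factor = 6.00 μM / (6.00 × 10^-6 μM) = 1 × 10^6
x = 1 × 10^6 / 10000 = 100

100-fold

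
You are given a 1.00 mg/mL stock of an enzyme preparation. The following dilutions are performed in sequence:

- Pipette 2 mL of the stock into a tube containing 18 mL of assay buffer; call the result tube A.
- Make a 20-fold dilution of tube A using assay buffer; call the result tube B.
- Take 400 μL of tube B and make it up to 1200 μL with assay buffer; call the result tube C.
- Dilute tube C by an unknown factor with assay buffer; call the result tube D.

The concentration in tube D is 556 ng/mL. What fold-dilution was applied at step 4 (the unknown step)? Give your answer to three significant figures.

3.00-fold

Step 1: 2 mL + 18 mL = 20 mL total → factor 20/2 = 10
Step 2: 20-fold → factor 20
Step 3: 400 μL brought to 1200 μL → factor 1200/400 = 3
Step 4: unknown factor x
Product of known-step factors = 600
Overall factor = 1.00 mg/mL / (556 ng/mL) = 1798.6
x = 1798.6 / 600 = 3.00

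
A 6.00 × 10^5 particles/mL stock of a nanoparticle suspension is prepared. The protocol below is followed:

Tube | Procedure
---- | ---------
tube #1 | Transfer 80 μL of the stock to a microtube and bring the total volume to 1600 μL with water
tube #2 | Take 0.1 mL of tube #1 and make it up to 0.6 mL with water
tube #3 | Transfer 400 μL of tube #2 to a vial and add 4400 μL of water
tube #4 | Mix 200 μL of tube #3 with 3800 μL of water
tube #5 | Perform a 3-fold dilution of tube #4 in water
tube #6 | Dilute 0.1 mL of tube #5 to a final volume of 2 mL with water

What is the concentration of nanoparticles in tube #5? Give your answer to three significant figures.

Step 1: 80 μL brought to 1600 μL → factor 1600/80 = 20
Step 2: 0.1 mL brought to 0.6 mL → factor 0.6/0.1 = 6
Step 3: 400 μL + 4400 μL = 4800 μL total → factor 4800/400 = 12
Step 4: 200 μL + 3800 μL = 4000 μL total → factor 4000/200 = 20
Step 5: 3-fold → factor 3
Dilution factor through tube #5 = 20 × 6 × 12 × 20 × 3 = 86400
[tube #5] = 6.00 × 10^5 particles/mL / 86400 = 6.94 particles/mL

6.94 particles/mL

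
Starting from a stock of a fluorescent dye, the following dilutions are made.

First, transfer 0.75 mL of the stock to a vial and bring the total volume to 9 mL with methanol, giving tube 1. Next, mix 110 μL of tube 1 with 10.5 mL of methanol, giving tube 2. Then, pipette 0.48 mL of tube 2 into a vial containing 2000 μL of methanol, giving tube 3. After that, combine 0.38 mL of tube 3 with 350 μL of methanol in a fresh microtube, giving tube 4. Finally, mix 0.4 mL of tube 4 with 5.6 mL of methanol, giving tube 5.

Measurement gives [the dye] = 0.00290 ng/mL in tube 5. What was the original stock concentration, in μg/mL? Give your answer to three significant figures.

0.500 μg/mL

Step 1: 0.75 mL brought to 9 mL → factor 9/0.75 = 12
Step 2: 110 μL + 10.5 mL = 10610 μL total → factor 10610/110 = 96.455
Step 3: 0.48 mL + 2000 μL = 2.48 mL total → factor 2.48/0.48 = 5.1667
Step 4: 0.38 mL + 350 μL = 0.73 mL total → factor 0.73/0.38 = 1.9211
Step 5: 0.4 mL + 5.6 mL = 6 mL total → factor 6/0.4 = 15
Overall dilution factor = 12 × 96.455 × 5.1667 × 1.9211 × 15 = 1.7232 × 10^5
Stock = 0.00290 ng/mL × 1.7232 × 10^5 = 499.7 ng/mL = 0.500 μg/mL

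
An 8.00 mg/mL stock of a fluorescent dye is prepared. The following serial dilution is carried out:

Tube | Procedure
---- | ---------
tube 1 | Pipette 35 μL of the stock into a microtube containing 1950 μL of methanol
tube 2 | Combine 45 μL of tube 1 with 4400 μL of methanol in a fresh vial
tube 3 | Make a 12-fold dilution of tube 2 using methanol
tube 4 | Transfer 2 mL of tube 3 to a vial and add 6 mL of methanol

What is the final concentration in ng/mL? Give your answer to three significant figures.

29.8 ng/mL

Step 1: 35 μL + 1950 μL = 1985 μL total → factor 1985/35 = 56.714
Step 2: 45 μL + 4400 μL = 4445 μL total → factor 4445/45 = 98.778
Step 3: 12-fold → factor 12
Step 4: 2 mL + 6 mL = 8 mL total → factor 8/2 = 4
Overall dilution factor = 56.714 × 98.778 × 12 × 4 = 2.689 × 10^5
Final = 8.00 mg/mL / 2.689 × 10^5 = 2.975 × 10^-5 mg/mL = 29.8 ng/mL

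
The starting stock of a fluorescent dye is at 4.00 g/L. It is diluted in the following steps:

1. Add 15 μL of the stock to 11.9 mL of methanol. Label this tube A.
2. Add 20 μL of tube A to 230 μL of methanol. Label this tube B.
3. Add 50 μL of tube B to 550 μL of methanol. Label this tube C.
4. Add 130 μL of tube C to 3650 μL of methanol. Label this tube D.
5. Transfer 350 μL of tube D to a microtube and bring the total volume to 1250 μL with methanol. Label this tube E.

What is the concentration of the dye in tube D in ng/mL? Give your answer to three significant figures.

1.15 ng/mL

Step 1: 15 μL + 11.9 mL = 11915 μL total → factor 11915/15 = 794.33
Step 2: 20 μL + 230 μL = 250 μL total → factor 250/20 = 12.5
Step 3: 50 μL + 550 μL = 600 μL total → factor 600/50 = 12
Step 4: 130 μL + 3650 μL = 3780 μL total → factor 3780/130 = 29.077
Dilution factor through tube D = 794.33 × 12.5 × 12 × 29.077 = 3.4645 × 10^6
[tube D] = 4.00 g/L / 3.4645 × 10^6 = 1.155 × 10^-6 g/L = 1.15 ng/mL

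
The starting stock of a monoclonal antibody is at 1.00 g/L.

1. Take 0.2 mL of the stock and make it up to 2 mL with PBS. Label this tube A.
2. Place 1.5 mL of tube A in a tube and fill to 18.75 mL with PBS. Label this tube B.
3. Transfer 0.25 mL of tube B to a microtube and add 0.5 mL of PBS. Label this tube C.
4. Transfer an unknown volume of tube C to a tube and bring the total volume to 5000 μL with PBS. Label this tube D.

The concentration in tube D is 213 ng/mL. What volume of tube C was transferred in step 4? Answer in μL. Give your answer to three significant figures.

399 μL

Step 1: 0.2 mL brought to 2 mL → factor 2/0.2 = 10
Step 2: 1.5 mL brought to 18.75 mL → factor 18.75/1.5 = 12.5
Step 3: 0.25 mL + 0.5 mL = 0.75 mL total → factor 0.75/0.25 = 3
Step 4: v brought to 5000 μL → factor = 5000 μL/v
Product of known-step factors = 375
Overall factor = 1.00 g/L / (213 ng/mL) = 4694.8
Step-4 factor = 4694.8 / 375 = 12.52
v = 5000 μL / 12.52 = 399 μL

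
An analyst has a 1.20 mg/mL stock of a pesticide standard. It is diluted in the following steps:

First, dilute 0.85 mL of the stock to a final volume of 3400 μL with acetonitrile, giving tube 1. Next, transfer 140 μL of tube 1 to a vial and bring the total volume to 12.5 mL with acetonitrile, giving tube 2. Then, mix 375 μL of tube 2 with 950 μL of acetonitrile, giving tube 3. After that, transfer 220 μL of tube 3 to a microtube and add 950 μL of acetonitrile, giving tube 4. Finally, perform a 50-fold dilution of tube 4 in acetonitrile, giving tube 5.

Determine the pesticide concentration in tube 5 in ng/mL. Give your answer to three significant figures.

Step 1: 0.85 mL brought to 3400 μL → factor 3.4/0.85 = 4
Step 2: 140 μL brought to 12.5 mL → factor 12500/140 = 89.286
Step 3: 375 μL + 950 μL = 1325 μL total → factor 1325/375 = 3.5333
Step 4: 220 μL + 950 μL = 1170 μL total → factor 1170/220 = 5.3182
Step 5: 50-fold → factor 50
Overall dilution factor = 4 × 89.286 × 3.5333 × 5.3182 × 50 = 3.3555 × 10^5
Final = 1.20 mg/mL / 3.3555 × 10^5 = 3.576 × 10^-6 mg/mL = 3.58 ng/mL

3.58 ng/mL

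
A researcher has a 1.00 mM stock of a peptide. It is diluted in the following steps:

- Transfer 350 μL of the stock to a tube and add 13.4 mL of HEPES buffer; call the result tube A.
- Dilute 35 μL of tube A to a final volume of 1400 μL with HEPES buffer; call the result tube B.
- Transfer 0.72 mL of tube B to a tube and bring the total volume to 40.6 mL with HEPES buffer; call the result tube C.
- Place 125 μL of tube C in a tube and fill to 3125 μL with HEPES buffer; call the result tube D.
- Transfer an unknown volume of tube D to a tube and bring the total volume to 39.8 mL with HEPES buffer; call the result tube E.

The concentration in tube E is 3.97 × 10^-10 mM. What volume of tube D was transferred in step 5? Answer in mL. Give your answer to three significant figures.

Step 1: 350 μL + 13.4 mL = 13750 μL total → factor 13750/350 = 39.286
Step 2: 35 μL brought to 1400 μL → factor 1400/35 = 40
Step 3: 0.72 mL brought to 40.6 mL → factor 40.6/0.72 = 56.389
Step 4: 125 μL brought to 3125 μL → factor 3125/125 = 25
Step 5: v brought to 39.8 mL → factor = 39.8 mL/v
Product of known-step factors = 2.2153 × 10^6
Overall factor = 1.00 mM / (3.97 × 10^-10 mM) = 2.5189 × 10^9
Step-5 factor = 2.5189 × 10^9 / 2.2153 × 10^6 = 1137.1
v = 39.8 mL / 1137.1 = 0.0350 mL

0.0350 mL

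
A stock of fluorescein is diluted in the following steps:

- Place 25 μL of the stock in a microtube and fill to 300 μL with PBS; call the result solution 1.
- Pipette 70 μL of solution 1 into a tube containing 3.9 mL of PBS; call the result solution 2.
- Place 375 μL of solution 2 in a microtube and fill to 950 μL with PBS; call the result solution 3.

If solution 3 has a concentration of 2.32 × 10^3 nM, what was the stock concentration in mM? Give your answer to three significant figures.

Step 1: 25 μL brought to 300 μL → factor 300/25 = 12
Step 2: 70 μL + 3.9 mL = 3970 μL total → factor 3970/70 = 56.714
Step 3: 375 μL brought to 950 μL → factor 950/375 = 2.5333
Overall dilution factor = 12 × 56.714 × 2.5333 = 1724.1
Stock = 2.32 × 10^3 nM × 1724.1 = 4.000 × 10^6 nM = 4.00 mM

4.00 mM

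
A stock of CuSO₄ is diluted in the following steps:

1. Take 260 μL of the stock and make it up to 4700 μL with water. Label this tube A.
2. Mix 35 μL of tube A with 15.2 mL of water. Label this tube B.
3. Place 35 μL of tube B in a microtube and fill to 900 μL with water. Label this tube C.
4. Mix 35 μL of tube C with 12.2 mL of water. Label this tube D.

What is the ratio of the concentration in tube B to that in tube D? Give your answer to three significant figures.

8.99 × 10^3

Step 1: 260 μL brought to 4700 μL → factor 4700/260 = 18.077
Step 2: 35 μL + 15.2 mL = 15235 μL total → factor 15235/35 = 435.29
Step 3: 35 μL brought to 900 μL → factor 900/35 = 25.714
Step 4: 35 μL + 12.2 mL = 12235 μL total → factor 12235/35 = 349.57
Dilution factor to tube B = 7868.6; to tube D = 7.0731 × 10^7
[tube B]/[tube D] = (factor to tube D)/(factor to tube B) = 7.0731 × 10^7/7868.6 = 8.99 × 10^3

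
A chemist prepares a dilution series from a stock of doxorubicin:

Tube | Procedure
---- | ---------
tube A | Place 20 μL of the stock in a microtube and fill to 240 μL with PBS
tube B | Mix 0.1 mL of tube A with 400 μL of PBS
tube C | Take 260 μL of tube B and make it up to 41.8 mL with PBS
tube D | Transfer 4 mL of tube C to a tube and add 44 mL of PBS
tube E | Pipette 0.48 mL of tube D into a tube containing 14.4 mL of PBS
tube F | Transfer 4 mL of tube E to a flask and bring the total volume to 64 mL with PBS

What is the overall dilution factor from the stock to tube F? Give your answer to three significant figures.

5.74 × 10^7

Step 1: 20 μL brought to 240 μL → factor 240/20 = 12
Step 2: 0.1 mL + 400 μL = 0.5 mL total → factor 0.5/0.1 = 5
Step 3: 260 μL brought to 41.8 mL → factor 41800/260 = 160.77
Step 4: 4 mL + 44 mL = 48 mL total → factor 48/4 = 12
Step 5: 0.48 mL + 14.4 mL = 14.88 mL total → factor 14.88/0.48 = 31
Step 6: 4 mL brought to 64 mL → factor 64/4 = 16
Overall dilution factor = 12 × 5 × 160.77 × 12 × 31 × 16 = 5.7414 × 10^7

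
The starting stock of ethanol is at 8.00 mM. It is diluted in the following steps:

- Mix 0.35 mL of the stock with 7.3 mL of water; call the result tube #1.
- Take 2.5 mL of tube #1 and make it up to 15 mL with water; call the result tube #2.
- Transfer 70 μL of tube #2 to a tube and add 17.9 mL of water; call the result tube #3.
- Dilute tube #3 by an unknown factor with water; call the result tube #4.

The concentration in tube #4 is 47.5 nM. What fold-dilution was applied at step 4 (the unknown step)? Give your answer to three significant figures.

Step 1: 0.35 mL + 7.3 mL = 7.65 mL total → factor 7.65/0.35 = 21.857
Step 2: 2.5 mL brought to 15 mL → factor 15/2.5 = 6
Step 3: 70 μL + 17.9 mL = 17970 μL total → factor 17970/70 = 256.71
Step 4: unknown factor x
Product of known-step factors = 33666
Overall factor = 8.00 mM / (47.5 nM) = 1.6842 × 10^5
x = 1.6842 × 10^5 / 33666 = 5.00

5.00-fold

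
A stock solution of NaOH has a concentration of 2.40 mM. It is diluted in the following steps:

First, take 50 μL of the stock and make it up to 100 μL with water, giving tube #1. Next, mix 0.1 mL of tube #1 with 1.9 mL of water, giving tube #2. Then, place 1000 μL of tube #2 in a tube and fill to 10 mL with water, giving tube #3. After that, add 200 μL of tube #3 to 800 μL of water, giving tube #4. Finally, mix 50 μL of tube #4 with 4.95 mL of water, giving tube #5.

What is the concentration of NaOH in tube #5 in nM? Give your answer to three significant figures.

12.0 nM

Step 1: 50 μL brought to 100 μL → factor 100/50 = 2
Step 2: 0.1 mL + 1.9 mL = 2 mL total → factor 2/0.1 = 20
Step 3: 1000 μL brought to 10 mL → factor 10000/1000 = 10
Step 4: 200 μL + 800 μL = 1000 μL total → factor 1000/200 = 5
Step 5: 50 μL + 4.95 mL = 5000 μL total → factor 5000/50 = 100
Overall dilution factor = 2 × 20 × 10 × 5 × 100 = 2 × 10^5
Final = 2.40 mM / 2 × 10^5 = 1.200 × 10^-5 mM = 12.0 nM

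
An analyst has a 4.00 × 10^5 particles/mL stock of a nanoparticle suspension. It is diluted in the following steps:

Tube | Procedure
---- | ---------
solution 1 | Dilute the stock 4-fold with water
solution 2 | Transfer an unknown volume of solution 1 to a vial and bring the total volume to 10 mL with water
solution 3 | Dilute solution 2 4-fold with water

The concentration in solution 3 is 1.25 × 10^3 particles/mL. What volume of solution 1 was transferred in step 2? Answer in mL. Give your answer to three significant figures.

0.500 mL

Step 1: 4-fold → factor 4
Step 2: v brought to 10 mL → factor = 10 mL/v
Step 3: 4-fold → factor 4
Product of known-step factors = 16
Overall factor = 4.00 × 10^5 particles/mL / (1.25 × 10^3 particles/mL) = 320
Step-2 factor = 320 / 16 = 20
v = 10 mL / 20 = 0.500 mL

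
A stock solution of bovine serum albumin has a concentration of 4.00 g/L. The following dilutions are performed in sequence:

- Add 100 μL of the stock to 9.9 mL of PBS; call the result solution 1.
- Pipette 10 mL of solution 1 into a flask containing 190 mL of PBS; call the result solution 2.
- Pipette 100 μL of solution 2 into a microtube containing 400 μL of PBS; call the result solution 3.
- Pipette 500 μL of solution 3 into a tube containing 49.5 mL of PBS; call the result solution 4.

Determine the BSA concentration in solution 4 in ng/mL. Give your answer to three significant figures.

4.00 ng/mL

Step 1: 100 μL + 9.9 mL = 10000 μL total → factor 10000/100 = 100
Step 2: 10 mL + 190 mL = 200 mL total → factor 200/10 = 20
Step 3: 100 μL + 400 μL = 500 μL total → factor 500/100 = 5
Step 4: 500 μL + 49.5 mL = 50000 μL total → factor 50000/500 = 100
Overall dilution factor = 100 × 20 × 5 × 100 = 1 × 10^6
Final = 4.00 g/L / 1 × 10^6 = 4.000 × 10^-6 g/L = 4.00 ng/mL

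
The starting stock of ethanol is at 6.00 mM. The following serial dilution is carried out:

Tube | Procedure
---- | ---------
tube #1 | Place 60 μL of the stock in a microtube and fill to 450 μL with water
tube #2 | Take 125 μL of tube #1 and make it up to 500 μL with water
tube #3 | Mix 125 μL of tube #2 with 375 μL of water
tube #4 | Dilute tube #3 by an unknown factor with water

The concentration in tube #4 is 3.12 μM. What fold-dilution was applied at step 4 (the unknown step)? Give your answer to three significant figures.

Step 1: 60 μL brought to 450 μL → factor 450/60 = 7.5
Step 2: 125 μL brought to 500 μL → factor 500/125 = 4
Step 3: 125 μL + 375 μL = 500 μL total → factor 500/125 = 4
Step 4: unknown factor x
Product of known-step factors = 120
Overall factor = 6.00 mM / (3.12 μM) = 1923.1
x = 1923.1 / 120 = 16.0

16.0-fold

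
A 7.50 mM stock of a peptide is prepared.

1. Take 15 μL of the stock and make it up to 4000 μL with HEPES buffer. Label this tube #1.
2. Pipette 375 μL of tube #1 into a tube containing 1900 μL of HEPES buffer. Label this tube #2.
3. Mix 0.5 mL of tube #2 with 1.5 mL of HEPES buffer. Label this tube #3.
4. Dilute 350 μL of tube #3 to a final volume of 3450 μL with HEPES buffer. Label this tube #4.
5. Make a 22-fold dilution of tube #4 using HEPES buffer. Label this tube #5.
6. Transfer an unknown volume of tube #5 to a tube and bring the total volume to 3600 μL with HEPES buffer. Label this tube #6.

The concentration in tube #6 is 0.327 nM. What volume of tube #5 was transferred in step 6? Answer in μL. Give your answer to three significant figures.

220 μL

Step 1: 15 μL brought to 4000 μL → factor 4000/15 = 266.67
Step 2: 375 μL + 1900 μL = 2275 μL total → factor 2275/375 = 6.0667
Step 3: 0.5 mL + 1.5 mL = 2 mL total → factor 2/0.5 = 4
Step 4: 350 μL brought to 3450 μL → factor 3450/350 = 9.8571
Step 5: 22-fold → factor 22
Step 6: v brought to 3600 μL → factor = 3600 μL/v
Product of known-step factors = 1.4033 × 10^6
Overall factor = 7.50 mM / (0.327 nM) = 2.2936 × 10^7
Step-6 factor = 2.2936 × 10^7 / 1.4033 × 10^6 = 16.344
v = 3600 μL / 16.344 = 220 μL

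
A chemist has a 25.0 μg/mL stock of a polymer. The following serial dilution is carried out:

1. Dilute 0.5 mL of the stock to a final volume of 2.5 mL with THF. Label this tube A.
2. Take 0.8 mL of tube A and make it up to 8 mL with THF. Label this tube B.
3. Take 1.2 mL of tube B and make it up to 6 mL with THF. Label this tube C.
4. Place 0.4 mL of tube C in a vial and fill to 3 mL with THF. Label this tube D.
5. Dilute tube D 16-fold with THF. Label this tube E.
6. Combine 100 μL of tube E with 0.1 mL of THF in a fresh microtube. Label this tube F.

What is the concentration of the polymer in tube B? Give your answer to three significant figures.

0.500 μg/mL

Step 1: 0.5 mL brought to 2.5 mL → factor 2.5/0.5 = 5
Step 2: 0.8 mL brought to 8 mL → factor 8/0.8 = 10
Dilution factor through tube B = 5 × 10 = 50
[tube B] = 25.0 μg/mL / 50 = 0.500 μg/mL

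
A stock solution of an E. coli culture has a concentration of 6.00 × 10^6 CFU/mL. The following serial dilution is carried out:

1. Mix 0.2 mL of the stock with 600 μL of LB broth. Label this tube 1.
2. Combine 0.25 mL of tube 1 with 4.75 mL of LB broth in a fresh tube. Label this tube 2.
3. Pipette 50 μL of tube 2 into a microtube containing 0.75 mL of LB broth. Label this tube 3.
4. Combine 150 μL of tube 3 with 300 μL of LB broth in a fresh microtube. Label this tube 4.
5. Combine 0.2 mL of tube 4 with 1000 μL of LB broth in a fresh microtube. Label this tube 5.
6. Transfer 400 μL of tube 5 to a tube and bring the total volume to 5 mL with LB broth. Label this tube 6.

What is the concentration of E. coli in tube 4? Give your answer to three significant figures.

Step 1: 0.2 mL + 600 μL = 0.8 mL total → factor 0.8/0.2 = 4
Step 2: 0.25 mL + 4.75 mL = 5 mL total → factor 5/0.25 = 20
Step 3: 50 μL + 0.75 mL = 800 μL total → factor 800/50 = 16
Step 4: 150 μL + 300 μL = 450 μL total → factor 450/150 = 3
Dilution factor through tube 4 = 4 × 20 × 16 × 3 = 3840
[tube 4] = 6.00 × 10^6 CFU/mL / 3840 = 1.56 × 10^3 CFU/mL

1.56 × 10^3 CFU/mL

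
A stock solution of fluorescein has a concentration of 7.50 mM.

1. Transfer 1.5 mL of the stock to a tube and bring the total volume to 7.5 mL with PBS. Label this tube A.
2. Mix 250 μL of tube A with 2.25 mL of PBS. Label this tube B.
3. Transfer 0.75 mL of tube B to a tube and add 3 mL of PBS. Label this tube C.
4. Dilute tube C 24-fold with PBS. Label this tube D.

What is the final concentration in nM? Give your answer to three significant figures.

Step 1: 1.5 mL brought to 7.5 mL → factor 7.5/1.5 = 5
Step 2: 250 μL + 2.25 mL = 2500 μL total → factor 2500/250 = 10
Step 3: 0.75 mL + 3 mL = 3.75 mL total → factor 3.75/0.75 = 5
Step 4: 24-fold → factor 24
Overall dilution factor = 5 × 10 × 5 × 24 = 6000
Final = 7.50 mM / 6000 = 0.001250 mM = 1.25 × 10^3 nM

1.25 × 10^3 nM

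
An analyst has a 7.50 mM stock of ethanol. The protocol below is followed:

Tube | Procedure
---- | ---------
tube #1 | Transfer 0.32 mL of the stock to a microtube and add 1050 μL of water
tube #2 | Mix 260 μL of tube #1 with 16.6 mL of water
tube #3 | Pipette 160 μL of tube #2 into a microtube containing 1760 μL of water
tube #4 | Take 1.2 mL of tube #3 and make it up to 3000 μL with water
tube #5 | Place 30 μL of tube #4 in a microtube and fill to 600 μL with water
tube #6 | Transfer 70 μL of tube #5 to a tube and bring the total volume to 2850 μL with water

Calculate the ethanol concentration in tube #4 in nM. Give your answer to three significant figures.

901 nM

Step 1: 0.32 mL + 1050 μL = 1.37 mL total → factor 1.37/0.32 = 4.2812
Step 2: 260 μL + 16.6 mL = 16860 μL total → factor 16860/260 = 64.846
Step 3: 160 μL + 1760 μL = 1920 μL total → factor 1920/160 = 12
Step 4: 1.2 mL brought to 3000 μL → factor 3/1.2 = 2.5
Dilution factor through tube #4 = 4.2812 × 64.846 × 12 × 2.5 = 8328.7
[tube #4] = 7.50 mM / 8328.7 = 0.0009005 mM = 901 nM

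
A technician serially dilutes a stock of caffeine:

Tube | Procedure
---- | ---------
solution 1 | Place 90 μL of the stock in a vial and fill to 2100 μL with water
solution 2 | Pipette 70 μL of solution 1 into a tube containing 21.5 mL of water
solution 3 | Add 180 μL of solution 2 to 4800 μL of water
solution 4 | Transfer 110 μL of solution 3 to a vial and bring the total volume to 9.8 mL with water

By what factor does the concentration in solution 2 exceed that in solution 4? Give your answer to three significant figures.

Step 1: 90 μL brought to 2100 μL → factor 2100/90 = 23.333
Step 2: 70 μL + 21.5 mL = 21570 μL total → factor 21570/70 = 308.14
Step 3: 180 μL + 4800 μL = 4980 μL total → factor 4980/180 = 27.667
Step 4: 110 μL brought to 9.8 mL → factor 9800/110 = 89.091
Dilution factor to solution 2 = 7190; to solution 4 = 1.7722 × 10^7
[solution 2]/[solution 4] = (factor to solution 4)/(factor to solution 2) = 1.7722 × 10^7/7190 = 2.46 × 10^3

2.46 × 10^3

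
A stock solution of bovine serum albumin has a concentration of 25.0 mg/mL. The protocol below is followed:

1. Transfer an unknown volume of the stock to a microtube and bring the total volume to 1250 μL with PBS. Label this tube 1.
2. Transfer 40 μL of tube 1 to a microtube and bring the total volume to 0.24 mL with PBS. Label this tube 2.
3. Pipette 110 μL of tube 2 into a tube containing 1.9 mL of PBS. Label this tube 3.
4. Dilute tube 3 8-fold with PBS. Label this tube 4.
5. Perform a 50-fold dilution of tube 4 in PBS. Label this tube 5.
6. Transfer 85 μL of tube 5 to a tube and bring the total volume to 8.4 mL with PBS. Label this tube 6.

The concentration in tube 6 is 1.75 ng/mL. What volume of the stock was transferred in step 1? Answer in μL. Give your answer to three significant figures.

379 μL

Step 1: v brought to 1250 μL → factor = 1250 μL/v
Step 2: 40 μL brought to 0.24 mL → factor 240/40 = 6
Step 3: 110 μL + 1.9 mL = 2010 μL total → factor 2010/110 = 18.273
Step 4: 8-fold → factor 8
Step 5: 50-fold → factor 50
Step 6: 85 μL brought to 8.4 mL → factor 8400/85 = 98.824
Product of known-step factors = 4.3339 × 10^6
Overall factor = 25.0 mg/mL / (1.75 ng/mL) = 1.4286 × 10^7
Step-1 factor = 1.4286 × 10^7 / 4.3339 × 10^6 = 3.2963
v = 1250 μL / 3.2963 = 379 μL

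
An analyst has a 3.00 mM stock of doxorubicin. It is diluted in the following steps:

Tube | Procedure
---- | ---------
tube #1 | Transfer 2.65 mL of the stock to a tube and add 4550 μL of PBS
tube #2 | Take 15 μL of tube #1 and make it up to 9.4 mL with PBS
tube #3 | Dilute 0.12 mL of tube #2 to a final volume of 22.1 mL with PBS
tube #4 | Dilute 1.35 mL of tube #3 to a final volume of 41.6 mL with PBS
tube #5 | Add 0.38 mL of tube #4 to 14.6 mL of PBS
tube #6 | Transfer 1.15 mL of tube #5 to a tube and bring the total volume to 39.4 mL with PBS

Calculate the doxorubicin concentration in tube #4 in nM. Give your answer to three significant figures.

Step 1: 2.65 mL + 4550 μL = 7.2 mL total → factor 7.2/2.65 = 2.717
Step 2: 15 μL brought to 9.4 mL → factor 9400/15 = 626.67
Step 3: 0.12 mL brought to 22.1 mL → factor 22.1/0.12 = 184.17
Step 4: 1.35 mL brought to 41.6 mL → factor 41.6/1.35 = 30.815
Dilution factor through tube #4 = 2.717 × 626.67 × 184.17 × 30.815 = 9.6626 × 10^6
[tube #4] = 3.00 mM / 9.6626 × 10^6 = 3.105 × 10^-7 mM = 0.310 nM

0.310 nM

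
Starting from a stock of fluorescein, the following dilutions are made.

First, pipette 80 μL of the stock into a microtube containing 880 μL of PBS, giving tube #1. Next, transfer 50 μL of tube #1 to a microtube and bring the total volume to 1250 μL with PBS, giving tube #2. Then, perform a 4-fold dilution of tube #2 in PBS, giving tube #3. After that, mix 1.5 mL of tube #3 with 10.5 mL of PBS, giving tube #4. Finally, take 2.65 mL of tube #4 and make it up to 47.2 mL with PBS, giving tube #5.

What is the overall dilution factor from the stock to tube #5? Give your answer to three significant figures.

Step 1: 80 μL + 880 μL = 960 μL total → factor 960/80 = 12
Step 2: 50 μL brought to 1250 μL → factor 1250/50 = 25
Step 3: 4-fold → factor 4
Step 4: 1.5 mL + 10.5 mL = 12 mL total → factor 12/1.5 = 8
Step 5: 2.65 mL brought to 47.2 mL → factor 47.2/2.65 = 17.811
Overall dilution factor = 12 × 25 × 4 × 8 × 17.811 = 1.7099 × 10^5

1.71 × 10^5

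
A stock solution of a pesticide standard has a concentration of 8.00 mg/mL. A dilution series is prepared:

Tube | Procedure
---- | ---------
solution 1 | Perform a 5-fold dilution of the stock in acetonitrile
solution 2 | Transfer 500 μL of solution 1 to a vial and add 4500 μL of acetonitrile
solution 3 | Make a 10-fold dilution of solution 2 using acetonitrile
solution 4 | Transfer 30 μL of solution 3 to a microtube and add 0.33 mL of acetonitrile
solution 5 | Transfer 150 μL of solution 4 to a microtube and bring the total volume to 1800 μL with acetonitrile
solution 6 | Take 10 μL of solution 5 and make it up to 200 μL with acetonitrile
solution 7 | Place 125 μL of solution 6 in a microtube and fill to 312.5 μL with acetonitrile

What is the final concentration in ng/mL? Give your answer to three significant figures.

Step 1: 5-fold → factor 5
Step 2: 500 μL + 4500 μL = 5000 μL total → factor 5000/500 = 10
Step 3: 10-fold → factor 10
Step 4: 30 μL + 0.33 mL = 360 μL total → factor 360/30 = 12
Step 5: 150 μL brought to 1800 μL → factor 1800/150 = 12
Step 6: 10 μL brought to 200 μL → factor 200/10 = 20
Step 7: 125 μL brought to 312.5 μL → factor 312.5/125 = 2.5
Overall dilution factor = 5 × 10 × 10 × 12 × 12 × 20 × 2.5 = 3.6 × 10^6
Final = 8.00 mg/mL / 3.6 × 10^6 = 2.222 × 10^-6 mg/mL = 2.22 ng/mL

2.22 ng/mL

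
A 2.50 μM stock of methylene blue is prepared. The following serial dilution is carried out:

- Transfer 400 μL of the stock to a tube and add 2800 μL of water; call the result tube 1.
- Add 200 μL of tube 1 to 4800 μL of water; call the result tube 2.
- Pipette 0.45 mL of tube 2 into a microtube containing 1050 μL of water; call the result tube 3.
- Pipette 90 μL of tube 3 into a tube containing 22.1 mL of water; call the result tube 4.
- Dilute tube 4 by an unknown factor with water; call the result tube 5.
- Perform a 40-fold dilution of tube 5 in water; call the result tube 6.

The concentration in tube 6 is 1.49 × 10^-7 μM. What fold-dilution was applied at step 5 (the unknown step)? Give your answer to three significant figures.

2.55-fold

Step 1: 400 μL + 2800 μL = 3200 μL total → factor 3200/400 = 8
Step 2: 200 μL + 4800 μL = 5000 μL total → factor 5000/200 = 25
Step 3: 0.45 mL + 1050 μL = 1.5 mL total → factor 1.5/0.45 = 3.3333
Step 4: 90 μL + 22.1 mL = 22190 μL total → factor 22190/90 = 246.56
Step 5: unknown factor x
Step 6: 40-fold → factor 40
Product of known-step factors = 6.5748 × 10^6
Overall factor = 2.50 μM / (1.49 × 10^-7 μM) = 1.6779 × 10^7
x = 1.6779 × 10^7 / 6.5748 × 10^6 = 2.55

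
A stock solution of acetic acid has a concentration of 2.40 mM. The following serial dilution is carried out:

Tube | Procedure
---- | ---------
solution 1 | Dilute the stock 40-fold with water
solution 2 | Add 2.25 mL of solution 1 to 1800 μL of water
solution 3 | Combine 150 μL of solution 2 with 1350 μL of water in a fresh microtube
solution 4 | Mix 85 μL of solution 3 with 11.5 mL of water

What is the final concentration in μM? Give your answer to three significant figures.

Step 1: 40-fold → factor 40
Step 2: 2.25 mL + 1800 μL = 4.05 mL total → factor 4.05/2.25 = 1.8
Step 3: 150 μL + 1350 μL = 1500 μL total → factor 1500/150 = 10
Step 4: 85 μL + 11.5 mL = 11585 μL total → factor 11585/85 = 136.29
Overall dilution factor = 40 × 1.8 × 10 × 136.29 = 98132
Final = 2.40 mM / 98132 = 2.446 × 10^-5 mM = 0.0245 μM

0.0245 μM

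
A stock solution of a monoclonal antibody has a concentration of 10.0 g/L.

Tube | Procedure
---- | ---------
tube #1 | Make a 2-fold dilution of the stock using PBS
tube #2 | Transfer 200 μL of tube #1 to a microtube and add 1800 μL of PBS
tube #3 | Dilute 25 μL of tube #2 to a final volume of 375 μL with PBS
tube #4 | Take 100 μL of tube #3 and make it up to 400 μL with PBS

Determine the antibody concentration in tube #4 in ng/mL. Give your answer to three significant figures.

8.33 × 10^3 ng/mL

Step 1: 2-fold → factor 2
Step 2: 200 μL + 1800 μL = 2000 μL total → factor 2000/200 = 10
Step 3: 25 μL brought to 375 μL → factor 375/25 = 15
Step 4: 100 μL brought to 400 μL → factor 400/100 = 4
Overall dilution factor = 2 × 10 × 15 × 4 = 1200
Final = 10.0 g/L / 1200 = 0.008333 g/L = 8.33 × 10^3 ng/mL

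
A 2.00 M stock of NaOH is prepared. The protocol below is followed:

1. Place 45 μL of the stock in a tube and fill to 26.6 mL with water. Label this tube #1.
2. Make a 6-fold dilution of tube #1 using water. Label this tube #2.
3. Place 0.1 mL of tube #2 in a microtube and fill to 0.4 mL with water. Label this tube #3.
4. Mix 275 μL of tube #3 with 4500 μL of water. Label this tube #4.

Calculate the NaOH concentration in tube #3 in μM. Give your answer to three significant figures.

Step 1: 45 μL brought to 26.6 mL → factor 26600/45 = 591.11
Step 2: 6-fold → factor 6
Step 3: 0.1 mL brought to 0.4 mL → factor 0.4/0.1 = 4
Dilution factor through tube #3 = 591.11 × 6 × 4 = 14187
[tube #3] = 2.00 M / 14187 = 0.0001410 M = 141 μM

141 μM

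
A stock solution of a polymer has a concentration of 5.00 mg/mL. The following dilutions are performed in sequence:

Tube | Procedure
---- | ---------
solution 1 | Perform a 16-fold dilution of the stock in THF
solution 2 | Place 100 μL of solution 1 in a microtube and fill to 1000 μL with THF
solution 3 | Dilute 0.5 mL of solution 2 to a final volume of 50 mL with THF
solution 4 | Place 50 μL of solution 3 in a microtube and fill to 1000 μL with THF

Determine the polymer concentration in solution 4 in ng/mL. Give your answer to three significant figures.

15.6 ng/mL

Step 1: 16-fold → factor 16
Step 2: 100 μL brought to 1000 μL → factor 1000/100 = 10
Step 3: 0.5 mL brought to 50 mL → factor 50/0.5 = 100
Step 4: 50 μL brought to 1000 μL → factor 1000/50 = 20
Overall dilution factor = 16 × 10 × 100 × 20 = 3.2 × 10^5
Final = 5.00 mg/mL / 3.2 × 10^5 = 1.563 × 10^-5 mg/mL = 15.6 ng/mL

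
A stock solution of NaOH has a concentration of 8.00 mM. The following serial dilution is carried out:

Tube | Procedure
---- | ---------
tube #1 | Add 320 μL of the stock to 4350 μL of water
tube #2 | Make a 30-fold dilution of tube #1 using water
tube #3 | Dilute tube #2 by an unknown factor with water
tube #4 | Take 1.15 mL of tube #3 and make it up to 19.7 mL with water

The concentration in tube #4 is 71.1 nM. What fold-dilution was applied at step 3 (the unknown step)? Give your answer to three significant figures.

15.0-fold

Step 1: 320 μL + 4350 μL = 4670 μL total → factor 4670/320 = 14.594
Step 2: 30-fold → factor 30
Step 3: unknown factor x
Step 4: 1.15 mL brought to 19.7 mL → factor 19.7/1.15 = 17.13
Product of known-step factors = 7499.9
Overall factor = 8.00 mM / (71.1 nM) = 1.1252 × 10^5
x = 1.1252 × 10^5 / 7499.9 = 15.0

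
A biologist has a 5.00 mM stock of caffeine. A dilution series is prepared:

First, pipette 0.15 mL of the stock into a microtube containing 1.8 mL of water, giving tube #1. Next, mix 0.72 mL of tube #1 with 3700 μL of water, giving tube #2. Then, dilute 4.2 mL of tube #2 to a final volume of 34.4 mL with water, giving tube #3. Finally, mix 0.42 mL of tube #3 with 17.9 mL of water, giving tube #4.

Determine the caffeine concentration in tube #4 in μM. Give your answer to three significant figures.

0.175 μM

Step 1: 0.15 mL + 1.8 mL = 1.95 mL total → factor 1.95/0.15 = 13
Step 2: 0.72 mL + 3700 μL = 4.42 mL total → factor 4.42/0.72 = 6.1389
Step 3: 4.2 mL brought to 34.4 mL → factor 34.4/4.2 = 8.1905
Step 4: 0.42 mL + 17.9 mL = 18.32 mL total → factor 18.32/0.42 = 43.619
Overall dilution factor = 13 × 6.1389 × 8.1905 × 43.619 = 28511
Final = 5.00 mM / 28511 = 0.0001754 mM = 0.175 μM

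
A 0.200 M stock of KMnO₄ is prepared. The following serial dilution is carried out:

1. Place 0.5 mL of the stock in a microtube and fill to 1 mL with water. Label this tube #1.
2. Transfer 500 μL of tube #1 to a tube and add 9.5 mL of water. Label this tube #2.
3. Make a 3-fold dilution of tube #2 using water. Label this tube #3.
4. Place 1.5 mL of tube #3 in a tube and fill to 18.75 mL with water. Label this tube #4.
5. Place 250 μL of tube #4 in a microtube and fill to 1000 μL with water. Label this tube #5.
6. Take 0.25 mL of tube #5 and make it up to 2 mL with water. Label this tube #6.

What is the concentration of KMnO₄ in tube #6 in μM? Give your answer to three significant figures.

Step 1: 0.5 mL brought to 1 mL → factor 1/0.5 = 2
Step 2: 500 μL + 9.5 mL = 10000 μL total → factor 10000/500 = 20
Step 3: 3-fold → factor 3
Step 4: 1.5 mL brought to 18.75 mL → factor 18.75/1.5 = 12.5
Step 5: 250 μL brought to 1000 μL → factor 1000/250 = 4
Step 6: 0.25 mL brought to 2 mL → factor 2/0.25 = 8
Overall dilution factor = 2 × 20 × 3 × 12.5 × 4 × 8 = 48000
Final = 0.200 M / 48000 = 4.167 × 10^-6 M = 4.17 μM

4.17 μM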